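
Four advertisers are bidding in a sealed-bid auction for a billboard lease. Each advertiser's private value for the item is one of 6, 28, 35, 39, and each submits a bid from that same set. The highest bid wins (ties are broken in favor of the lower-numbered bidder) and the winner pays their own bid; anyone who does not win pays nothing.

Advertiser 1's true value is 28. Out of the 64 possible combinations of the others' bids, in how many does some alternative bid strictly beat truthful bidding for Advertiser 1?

1

Others bid (6, 6, 6): truth gives 0; bid 6 gives 22 > 0. Violating.
Others bid (6, 6, 28): truth gives 0; no alternative beats it.
Others bid (6, 6, 35): truth gives 0; no alternative beats it.
(Checking all 64 profiles: 1 has a profitable deviation, 63 do not.)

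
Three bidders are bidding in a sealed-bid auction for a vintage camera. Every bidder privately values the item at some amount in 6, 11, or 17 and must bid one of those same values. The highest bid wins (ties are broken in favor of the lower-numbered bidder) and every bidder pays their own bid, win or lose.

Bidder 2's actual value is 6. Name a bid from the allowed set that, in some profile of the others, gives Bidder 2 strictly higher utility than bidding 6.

Suppose Bidder 1 bids 6 and Bidder 3 bids 6.
Bid 6: loses but pays 6, utility -6.
Bid 11: wins, pays 11, utility 6 - 11 = -5.
So bidding 11 beats truth here (-5 > -6).

11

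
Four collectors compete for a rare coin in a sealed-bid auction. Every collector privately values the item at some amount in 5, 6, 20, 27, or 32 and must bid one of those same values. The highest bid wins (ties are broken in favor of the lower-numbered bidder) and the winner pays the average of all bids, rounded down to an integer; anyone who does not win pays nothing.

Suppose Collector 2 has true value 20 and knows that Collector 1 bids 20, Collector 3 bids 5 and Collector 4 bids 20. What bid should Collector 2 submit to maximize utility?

27

Bid 5: loses, pays 0, utility 0.
Bid 6: loses, pays 0, utility 0.
Bid 20: loses, pays 0, utility 0.
Bid 27: wins, pays 18, utility 20 - 18 = 2.
Bid 32: wins, pays 19, utility 20 - 19 = 1.
The best choice is 27 with utility 2.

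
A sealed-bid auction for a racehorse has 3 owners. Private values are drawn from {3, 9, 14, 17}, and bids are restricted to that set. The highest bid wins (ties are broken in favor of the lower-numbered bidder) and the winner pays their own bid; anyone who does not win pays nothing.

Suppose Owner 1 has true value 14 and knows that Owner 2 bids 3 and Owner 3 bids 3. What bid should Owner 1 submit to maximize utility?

3

Bid 3: wins, pays 3, utility 14 - 3 = 11.
Bid 9: wins, pays 9, utility 14 - 9 = 5.
Bid 14: wins, pays 14, utility 14 - 14 = 0.
Bid 17: wins, pays 17, utility 14 - 17 = -3.
The best choice is 3 with utility 11.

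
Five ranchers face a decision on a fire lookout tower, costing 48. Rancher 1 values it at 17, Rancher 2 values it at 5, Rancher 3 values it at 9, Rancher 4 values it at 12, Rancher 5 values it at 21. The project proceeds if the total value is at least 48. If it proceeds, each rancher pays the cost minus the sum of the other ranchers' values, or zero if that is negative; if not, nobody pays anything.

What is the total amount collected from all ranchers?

Total value 64 ≥ cost 48, so it is built.
Rancher 1: others sum to 47; max(0, 48 - 47) = 1.
Rancher 2: others sum to 59; max(0, 48 - 59) = 0.
Rancher 3: others sum to 55; max(0, 48 - 55) = 0.
Rancher 4: others sum to 52; max(0, 48 - 52) = 0.
Rancher 5: others sum to 43; max(0, 48 - 43) = 5.
Total collected = 1 + 0 + 0 + 0 + 5 = 6.

6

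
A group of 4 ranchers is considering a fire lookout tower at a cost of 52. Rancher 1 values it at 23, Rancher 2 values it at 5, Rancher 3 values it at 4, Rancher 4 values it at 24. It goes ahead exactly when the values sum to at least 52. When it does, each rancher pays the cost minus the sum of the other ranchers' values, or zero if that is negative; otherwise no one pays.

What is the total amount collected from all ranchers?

40

Total value 56 ≥ cost 52, so it is built.
Rancher 1: others sum to 33; max(0, 52 - 33) = 19.
Rancher 2: others sum to 51; max(0, 52 - 51) = 1.
Rancher 3: others sum to 52; max(0, 52 - 52) = 0.
Rancher 4: others sum to 32; max(0, 52 - 32) = 20.
Total collected = 19 + 1 + 0 + 20 = 40.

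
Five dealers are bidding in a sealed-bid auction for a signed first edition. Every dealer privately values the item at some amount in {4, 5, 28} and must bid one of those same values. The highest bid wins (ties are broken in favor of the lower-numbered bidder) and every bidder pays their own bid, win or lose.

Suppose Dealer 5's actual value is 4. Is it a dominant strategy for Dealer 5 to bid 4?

No

Consider the case where Dealer 1 bids 4, Dealer 2 bids 4, Dealer 3 bids 4 and Dealer 4 bids 4.
Truthful bid 4: loses but pays 4, utility -4.
Bid 5 instead: wins, pays 5, utility 4 - 5 = -1.
Since -1 > -4, bidding 5 is strictly better here, so truthful bidding is not dominant.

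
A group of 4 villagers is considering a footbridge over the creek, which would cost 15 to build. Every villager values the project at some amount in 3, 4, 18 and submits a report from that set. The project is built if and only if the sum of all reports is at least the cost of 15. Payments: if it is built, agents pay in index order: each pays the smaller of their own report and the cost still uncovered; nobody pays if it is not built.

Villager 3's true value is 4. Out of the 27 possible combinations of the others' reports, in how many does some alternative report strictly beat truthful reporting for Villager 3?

5

Others report (3, 3, 18): truth gives 0; report 3 gives 1 > 0. Violating.
Others report (3, 4, 18): truth gives 0; report 3 gives 1 > 0. Violating.
Others report (4, 3, 18): truth gives 0; report 3 gives 1 > 0. Violating.
Others report (4, 4, 4): truth gives 0; report 3 gives 1 > 0. Violating.
Others report (3, 3, 3): truth gives 0; no alternative beats it.
Others report (3, 3, 4): truth gives 0; no alternative beats it.
(Checking all 27 profiles: 5 have a profitable deviation, 22 do not.)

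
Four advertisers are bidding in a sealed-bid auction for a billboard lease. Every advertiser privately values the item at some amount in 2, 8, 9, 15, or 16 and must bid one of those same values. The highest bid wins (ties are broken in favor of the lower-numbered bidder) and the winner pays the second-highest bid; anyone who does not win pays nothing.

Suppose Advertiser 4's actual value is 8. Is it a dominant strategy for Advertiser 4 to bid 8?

Check each profile of the others' bids and compare truth against every alternative bid.
Others bid (2, 2, 2): truth gives 6, best alternative gives 6.
Others bid (2, 2, 8): truth gives 0, best alternative gives 0.
Others bid (2, 2, 9): truth gives 0, best alternative gives 0.
Others bid (2, 2, 15): truth gives 0, best alternative gives 0.
Others bid (2, 2, 16): truth gives 0, best alternative gives 0.
Others bid (2, 8, 2): truth gives 0, best alternative gives 0.
(Remaining 119 profiles checked similarly; truth is weakly best in each.)
In every case the truthful bid is at least as good as any alternative, so it is a dominant strategy.

Yes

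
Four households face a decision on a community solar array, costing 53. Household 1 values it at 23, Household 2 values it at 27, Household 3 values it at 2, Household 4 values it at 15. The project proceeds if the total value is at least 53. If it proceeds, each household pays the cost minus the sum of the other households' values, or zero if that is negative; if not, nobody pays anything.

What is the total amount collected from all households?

23

Total value 67 ≥ cost 53, so it is built.
Household 1: others sum to 44; max(0, 53 - 44) = 9.
Household 2: others sum to 40; max(0, 53 - 40) = 13.
Household 3: others sum to 65; max(0, 53 - 65) = 0.
Household 4: others sum to 52; max(0, 53 - 52) = 1.
Total collected = 9 + 13 + 0 + 1 = 23.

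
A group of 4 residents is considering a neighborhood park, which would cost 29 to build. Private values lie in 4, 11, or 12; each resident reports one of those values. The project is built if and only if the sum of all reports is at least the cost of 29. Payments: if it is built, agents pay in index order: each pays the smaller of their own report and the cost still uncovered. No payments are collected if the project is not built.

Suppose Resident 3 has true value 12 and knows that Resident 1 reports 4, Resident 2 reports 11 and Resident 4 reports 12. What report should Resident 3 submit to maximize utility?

4

Report 4: project built, pays 4, utility 12 - 4 = 8.
Report 11: project built, pays 11, utility 12 - 11 = 1.
Report 12: project built, pays 12, utility 12 - 12 = 0.
The best choice is 4 with utility 8.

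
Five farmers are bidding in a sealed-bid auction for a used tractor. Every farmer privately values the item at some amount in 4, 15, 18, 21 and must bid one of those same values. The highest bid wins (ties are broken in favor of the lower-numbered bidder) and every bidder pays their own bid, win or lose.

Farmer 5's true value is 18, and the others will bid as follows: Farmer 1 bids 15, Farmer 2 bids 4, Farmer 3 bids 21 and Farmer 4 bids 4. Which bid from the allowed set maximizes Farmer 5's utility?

4

Bid 4: loses but pays 4, utility -4.
Bid 15: loses but pays 15, utility -15.
Bid 18: loses but pays 18, utility -18.
Bid 21: loses but pays 21, utility -21.
The best choice is 4 with utility -4.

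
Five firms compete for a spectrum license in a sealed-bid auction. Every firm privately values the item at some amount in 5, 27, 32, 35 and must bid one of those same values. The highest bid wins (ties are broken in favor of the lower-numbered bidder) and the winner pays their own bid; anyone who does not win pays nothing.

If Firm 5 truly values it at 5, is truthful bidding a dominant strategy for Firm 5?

Check each profile of the others' bids and compare truth against every alternative bid.
Others bid (5, 5, 5, 5): truth gives 0, best alternative gives -22.
Others bid (5, 5, 5, 27): truth gives 0, best alternative gives 0.
Others bid (5, 5, 5, 32): truth gives 0, best alternative gives 0.
Others bid (5, 5, 5, 35): truth gives 0, best alternative gives 0.
Others bid (5, 5, 27, 5): truth gives 0, best alternative gives 0.
Others bid (5, 5, 27, 27): truth gives 0, best alternative gives 0.
(Remaining 250 profiles checked similarly; truth is weakly best in each.)
In every case the truthful bid is at least as good as any alternative, so it is a dominant strategy.

Yes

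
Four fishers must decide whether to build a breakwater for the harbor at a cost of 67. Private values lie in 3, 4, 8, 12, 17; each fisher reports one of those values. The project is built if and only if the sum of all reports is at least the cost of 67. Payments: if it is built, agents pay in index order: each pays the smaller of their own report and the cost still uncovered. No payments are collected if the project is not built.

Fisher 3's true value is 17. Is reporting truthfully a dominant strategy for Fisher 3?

Yes

Check each profile of the others' reports and compare truth against every alternative report.
Others report (3, 3, 3): truth gives 0, best alternative gives 0.
Others report (3, 3, 4): truth gives 0, best alternative gives 0.
Others report (3, 3, 8): truth gives 0, best alternative gives 0.
Others report (3, 3, 12): truth gives 0, best alternative gives 0.
Others report (3, 3, 17): truth gives 0, best alternative gives 0.
Others report (3, 4, 3): truth gives 0, best alternative gives 0.
(Remaining 119 profiles checked similarly; truth is weakly best in each.)
In every case the truthful report is at least as good as any alternative, so it is a dominant strategy.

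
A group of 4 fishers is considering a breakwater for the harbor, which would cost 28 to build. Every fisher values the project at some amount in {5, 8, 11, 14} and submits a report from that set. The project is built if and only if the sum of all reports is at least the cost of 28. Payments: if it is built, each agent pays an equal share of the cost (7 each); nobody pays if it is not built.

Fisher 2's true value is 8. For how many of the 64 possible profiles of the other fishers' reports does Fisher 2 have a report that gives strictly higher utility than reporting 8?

4

Others report (5, 5, 5): truth gives 0; report 14 gives 1 > 0. Violating.
Others report (5, 5, 8): truth gives 0; report 11 gives 1 > 0. Violating.
Others report (5, 8, 5): truth gives 0; report 11 gives 1 > 0. Violating.
Others report (8, 5, 5): truth gives 0; report 11 gives 1 > 0. Violating.
Others report (5, 5, 11): truth gives 1; no alternative beats it.
Others report (5, 5, 14): truth gives 1; no alternative beats it.
(Checking all 64 profiles: 4 have a profitable deviation, 60 do not.)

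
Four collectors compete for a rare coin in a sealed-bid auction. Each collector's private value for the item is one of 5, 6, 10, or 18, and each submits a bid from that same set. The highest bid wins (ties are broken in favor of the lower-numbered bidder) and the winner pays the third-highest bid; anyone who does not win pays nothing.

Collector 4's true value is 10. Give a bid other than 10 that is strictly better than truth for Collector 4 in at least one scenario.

18

Suppose Collector 1 bids 5, Collector 2 bids 5 and Collector 3 bids 10.
Bid 10: loses, pays 0, utility 0.
Bid 18: wins, pays 5, utility 10 - 5 = 5.
So bidding 18 beats truth here (5 > 0).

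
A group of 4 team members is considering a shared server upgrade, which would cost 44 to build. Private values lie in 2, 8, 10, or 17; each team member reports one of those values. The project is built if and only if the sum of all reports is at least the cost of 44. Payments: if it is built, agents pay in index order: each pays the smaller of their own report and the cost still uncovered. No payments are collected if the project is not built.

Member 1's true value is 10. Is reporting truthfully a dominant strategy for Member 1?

No

Consider the case where Member 2 reports 2, Member 3 reports 17 and Member 4 reports 17.
Truthful report 10: project built, pays 10, utility 10 - 10 = 0.
Report 8 instead: project built, pays 8, utility 10 - 8 = 2.
Since 2 > 0, reporting 8 is strictly better here, so truthful reporting is not dominant.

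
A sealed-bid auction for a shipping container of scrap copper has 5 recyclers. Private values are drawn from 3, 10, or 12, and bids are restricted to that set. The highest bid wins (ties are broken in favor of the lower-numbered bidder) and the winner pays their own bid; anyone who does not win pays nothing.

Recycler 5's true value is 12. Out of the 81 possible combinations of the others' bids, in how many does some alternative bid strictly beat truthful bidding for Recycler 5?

Others bid (3, 3, 3, 3): truth gives 0; bid 10 gives 2 > 0. Violating.
Others bid (3, 3, 3, 10): truth gives 0; no alternative beats it.
Others bid (3, 3, 3, 12): truth gives 0; no alternative beats it.
(Checking all 81 profiles: 1 has a profitable deviation, 80 do not.)

1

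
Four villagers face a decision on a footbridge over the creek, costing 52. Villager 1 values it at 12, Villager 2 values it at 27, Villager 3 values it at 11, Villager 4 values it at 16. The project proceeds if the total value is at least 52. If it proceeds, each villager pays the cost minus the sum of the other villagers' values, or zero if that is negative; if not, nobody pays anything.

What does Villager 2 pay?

13

Total value 66 ≥ cost 52, so the project is built.
The other villagers' values sum to 39.
Cost minus that sum is 52 - 39 = 13.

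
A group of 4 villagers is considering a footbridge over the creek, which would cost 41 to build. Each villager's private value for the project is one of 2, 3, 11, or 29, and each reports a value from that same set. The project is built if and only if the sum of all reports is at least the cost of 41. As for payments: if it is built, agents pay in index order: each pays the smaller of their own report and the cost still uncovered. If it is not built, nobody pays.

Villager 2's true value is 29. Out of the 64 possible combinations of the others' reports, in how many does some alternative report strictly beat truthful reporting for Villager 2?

38

Others report (2, 2, 29): truth gives 0; report 11 gives 18 > 0. Violating.
Others report (2, 3, 29): truth gives 0; report 11 gives 18 > 0. Violating.
Others report (2, 11, 29): truth gives 0; report 2 gives 27 > 0. Violating.
Others report (2, 29, 2): truth gives 0; report 11 gives 18 > 0. Violating.
Others report (2, 2, 2): truth gives 0; no alternative beats it.
Others report (2, 2, 3): truth gives 0; no alternative beats it.
(Checking all 64 profiles: 38 have a profitable deviation, 26 do not.)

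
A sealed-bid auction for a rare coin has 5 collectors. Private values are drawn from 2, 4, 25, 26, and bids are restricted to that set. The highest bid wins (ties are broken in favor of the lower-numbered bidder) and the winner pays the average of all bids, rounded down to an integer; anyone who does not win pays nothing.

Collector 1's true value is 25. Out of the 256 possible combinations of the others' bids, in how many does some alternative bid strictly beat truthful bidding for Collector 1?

176

Others bid (2, 2, 2, 2): truth gives 19; bid 2 gives 23 > 19. Violating.
Others bid (2, 2, 2, 4): truth gives 18; bid 4 gives 23 > 18. Violating.
Others bid (2, 2, 2, 26): truth gives 0; bid 26 gives 14 > 0. Violating.
Others bid (2, 2, 4, 2): truth gives 18; bid 4 gives 23 > 18. Violating.
Others bid (2, 2, 2, 25): truth gives 14; no alternative beats it.
Others bid (2, 2, 4, 25): truth gives 14; no alternative beats it.
(Checking all 256 profiles: 176 have a profitable deviation, 80 do not.)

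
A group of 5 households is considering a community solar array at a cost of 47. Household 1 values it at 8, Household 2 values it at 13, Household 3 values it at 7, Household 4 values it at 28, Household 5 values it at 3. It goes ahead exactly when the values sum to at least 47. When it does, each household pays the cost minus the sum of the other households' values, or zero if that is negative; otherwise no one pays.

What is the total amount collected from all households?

Total value 59 ≥ cost 47, so it is built.
Household 1: others sum to 51; max(0, 47 - 51) = 0.
Household 2: others sum to 46; max(0, 47 - 46) = 1.
Household 3: others sum to 52; max(0, 47 - 52) = 0.
Household 4: others sum to 31; max(0, 47 - 31) = 16.
Household 5: others sum to 56; max(0, 47 - 56) = 0.
Total collected = 0 + 1 + 0 + 16 + 0 = 17.

17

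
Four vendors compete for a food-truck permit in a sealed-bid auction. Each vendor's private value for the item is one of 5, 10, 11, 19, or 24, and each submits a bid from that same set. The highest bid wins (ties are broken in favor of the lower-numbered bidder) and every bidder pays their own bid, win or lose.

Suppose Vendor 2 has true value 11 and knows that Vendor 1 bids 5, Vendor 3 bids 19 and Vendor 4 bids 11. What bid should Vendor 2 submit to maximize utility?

5

Bid 5: loses but pays 5, utility -5.
Bid 10: loses but pays 10, utility -10.
Bid 11: loses but pays 11, utility -11.
Bid 19: wins, pays 19, utility 11 - 19 = -8.
Bid 24: wins, pays 24, utility 11 - 24 = -13.
The best choice is 5 with utility -5.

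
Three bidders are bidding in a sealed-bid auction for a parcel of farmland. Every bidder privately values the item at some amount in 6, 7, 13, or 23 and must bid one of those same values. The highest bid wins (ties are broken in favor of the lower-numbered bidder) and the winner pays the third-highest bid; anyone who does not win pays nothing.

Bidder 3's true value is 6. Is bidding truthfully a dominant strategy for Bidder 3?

Yes

Check each profile of the others' bids and compare truth against every alternative bid.
Others bid (6, 6): truth gives 0, best alternative gives 0.
Others bid (6, 7): truth gives 0, best alternative gives 0.
Others bid (6, 13): truth gives 0, best alternative gives 0.
Others bid (6, 23): truth gives 0, best alternative gives 0.
Others bid (7, 6): truth gives 0, best alternative gives 0.
Others bid (7, 7): truth gives 0, best alternative gives 0.
(Remaining 10 profiles checked similarly; truth is weakly best in each.)
In every case the truthful bid is at least as good as any alternative, so it is a dominant strategy.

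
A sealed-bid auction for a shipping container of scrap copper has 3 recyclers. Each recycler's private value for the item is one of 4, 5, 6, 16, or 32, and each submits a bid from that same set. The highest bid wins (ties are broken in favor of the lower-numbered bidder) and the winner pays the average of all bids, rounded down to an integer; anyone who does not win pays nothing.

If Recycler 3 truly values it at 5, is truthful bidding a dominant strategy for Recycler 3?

Yes

Check each profile of the others' bids and compare truth against every alternative bid.
Others bid (4, 4): truth gives 1, best alternative gives 1.
Others bid (4, 5): truth gives 0, best alternative gives 0.
Others bid (4, 6): truth gives 0, best alternative gives 0.
Others bid (4, 16): truth gives 0, best alternative gives 0.
Others bid (4, 32): truth gives 0, best alternative gives 0.
Others bid (5, 4): truth gives 0, best alternative gives 0.
(Remaining 19 profiles checked similarly; truth is weakly best in each.)
In every case the truthful bid is at least as good as any alternative, so it is a dominant strategy.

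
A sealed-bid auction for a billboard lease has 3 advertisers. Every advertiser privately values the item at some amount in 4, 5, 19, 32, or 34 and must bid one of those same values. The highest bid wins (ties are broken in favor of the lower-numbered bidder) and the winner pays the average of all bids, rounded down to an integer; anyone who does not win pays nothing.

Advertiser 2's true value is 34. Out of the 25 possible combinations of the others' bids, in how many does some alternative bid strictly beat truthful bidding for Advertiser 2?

Others bid (4, 4): truth gives 20; bid 5 gives 30 > 20. Violating.
Others bid (4, 5): truth gives 20; bid 5 gives 30 > 20. Violating.
Others bid (4, 19): truth gives 15; bid 19 gives 20 > 15. Violating.
Others bid (4, 32): truth gives 11; bid 32 gives 12 > 11. Violating.
Others bid (4, 34): truth gives 10; no alternative beats it.
Others bid (5, 32): truth gives 11; no alternative beats it.
(Checking all 25 profiles: 11 have a profitable deviation, 14 do not.)

11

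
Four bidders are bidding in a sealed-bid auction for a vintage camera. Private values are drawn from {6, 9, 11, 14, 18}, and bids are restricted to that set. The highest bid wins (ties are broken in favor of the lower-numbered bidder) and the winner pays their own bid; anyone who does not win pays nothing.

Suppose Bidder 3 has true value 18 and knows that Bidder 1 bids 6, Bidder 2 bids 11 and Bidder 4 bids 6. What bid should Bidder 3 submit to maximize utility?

14

Bid 6: loses, pays 0, utility 0.
Bid 9: loses, pays 0, utility 0.
Bid 11: loses, pays 0, utility 0.
Bid 14: wins, pays 14, utility 18 - 14 = 4.
Bid 18: wins, pays 18, utility 18 - 18 = 0.
The best choice is 14 with utility 4.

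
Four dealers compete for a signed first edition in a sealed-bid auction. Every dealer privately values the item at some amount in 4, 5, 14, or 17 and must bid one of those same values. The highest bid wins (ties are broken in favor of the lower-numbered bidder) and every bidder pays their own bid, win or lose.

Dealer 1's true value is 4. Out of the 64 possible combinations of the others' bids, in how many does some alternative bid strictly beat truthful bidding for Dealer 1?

7

Others bid (4, 4, 5): truth gives -4; bid 5 gives -1 > -4. Violating.
Others bid (4, 5, 4): truth gives -4; bid 5 gives -1 > -4. Violating.
Others bid (4, 5, 5): truth gives -4; bid 5 gives -1 > -4. Violating.
Others bid (5, 4, 4): truth gives -4; bid 5 gives -1 > -4. Violating.
Others bid (4, 4, 4): truth gives 0; no alternative beats it.
Others bid (4, 4, 14): truth gives -4; no alternative beats it.
(Checking all 64 profiles: 7 have a profitable deviation, 57 do not.)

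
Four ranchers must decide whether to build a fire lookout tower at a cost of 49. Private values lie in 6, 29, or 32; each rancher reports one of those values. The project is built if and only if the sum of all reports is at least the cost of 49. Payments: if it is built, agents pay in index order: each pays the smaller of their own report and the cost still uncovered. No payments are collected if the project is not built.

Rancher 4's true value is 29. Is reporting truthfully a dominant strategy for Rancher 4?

Yes

Check each profile of the others' reports and compare truth against every alternative report.
Others report (6, 29, 29): truth gives 29, best alternative gives 29.
Others report (6, 29, 32): truth gives 29, best alternative gives 29.
Others report (6, 32, 29): truth gives 29, best alternative gives 29.
Others report (6, 32, 32): truth gives 29, best alternative gives 29.
Others report (29, 6, 29): truth gives 29, best alternative gives 29.
Others report (29, 6, 32): truth gives 29, best alternative gives 29.
(Remaining 21 profiles checked similarly; truth is weakly best in each.)
In every case the truthful report is at least as good as any alternative, so it is a dominant strategy.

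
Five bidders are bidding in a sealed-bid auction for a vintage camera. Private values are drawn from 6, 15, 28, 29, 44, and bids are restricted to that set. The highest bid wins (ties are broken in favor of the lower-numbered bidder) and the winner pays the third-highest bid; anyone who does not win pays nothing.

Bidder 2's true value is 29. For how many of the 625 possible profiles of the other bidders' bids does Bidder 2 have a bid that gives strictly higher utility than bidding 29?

108

Others bid (6, 6, 6, 44): truth gives 0; bid 44 gives 23 > 0. Violating.
Others bid (6, 6, 15, 44): truth gives 0; bid 44 gives 14 > 0. Violating.
Others bid (6, 6, 28, 44): truth gives 0; bid 44 gives 1 > 0. Violating.
Others bid (6, 6, 44, 6): truth gives 0; bid 44 gives 23 > 0. Violating.
Others bid (6, 6, 6, 6): truth gives 23; no alternative beats it.
Others bid (6, 6, 6, 15): truth gives 23; no alternative beats it.
(Checking all 625 profiles: 108 have a profitable deviation, 517 do not.)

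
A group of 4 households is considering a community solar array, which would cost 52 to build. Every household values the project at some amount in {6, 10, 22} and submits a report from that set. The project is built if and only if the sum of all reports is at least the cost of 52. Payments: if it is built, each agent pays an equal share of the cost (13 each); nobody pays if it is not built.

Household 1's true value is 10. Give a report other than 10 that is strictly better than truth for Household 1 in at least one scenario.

6

Suppose Household 2 reports 10, Household 3 reports 10 and Household 4 reports 22.
Report 10: project built, pays 13, utility 10 - 13 = -3.
Report 6: project not built, utility 0.
So reporting 6 beats truth here (0 > -3).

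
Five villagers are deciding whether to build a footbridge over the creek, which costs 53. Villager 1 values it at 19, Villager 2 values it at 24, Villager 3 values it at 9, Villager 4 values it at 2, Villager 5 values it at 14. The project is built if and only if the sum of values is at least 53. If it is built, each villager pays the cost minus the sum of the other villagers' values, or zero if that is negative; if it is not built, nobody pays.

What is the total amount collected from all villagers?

13

Total value 68 ≥ cost 53, so it is built.
Villager 1: others sum to 49; max(0, 53 - 49) = 4.
Villager 2: others sum to 44; max(0, 53 - 44) = 9.
Villager 3: others sum to 59; max(0, 53 - 59) = 0.
Villager 4: others sum to 66; max(0, 53 - 66) = 0.
Villager 5: others sum to 54; max(0, 53 - 54) = 0.
Total collected = 4 + 9 + 0 + 0 + 0 = 13.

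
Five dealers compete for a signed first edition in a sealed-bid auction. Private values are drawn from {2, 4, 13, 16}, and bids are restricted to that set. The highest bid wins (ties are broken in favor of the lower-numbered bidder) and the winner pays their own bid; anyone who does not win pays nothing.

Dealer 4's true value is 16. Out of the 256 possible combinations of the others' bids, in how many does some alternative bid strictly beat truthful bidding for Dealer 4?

Others bid (2, 2, 2, 2): truth gives 0; bid 4 gives 12 > 0. Violating.
Others bid (2, 2, 2, 4): truth gives 0; bid 4 gives 12 > 0. Violating.
Others bid (2, 2, 2, 13): truth gives 0; bid 13 gives 3 > 0. Violating.
Others bid (2, 2, 4, 2): truth gives 0; bid 13 gives 3 > 0. Violating.
Others bid (2, 2, 2, 16): truth gives 0; no alternative beats it.
Others bid (2, 2, 4, 16): truth gives 0; no alternative beats it.
(Checking all 256 profiles: 24 have a profitable deviation, 232 do not.)

24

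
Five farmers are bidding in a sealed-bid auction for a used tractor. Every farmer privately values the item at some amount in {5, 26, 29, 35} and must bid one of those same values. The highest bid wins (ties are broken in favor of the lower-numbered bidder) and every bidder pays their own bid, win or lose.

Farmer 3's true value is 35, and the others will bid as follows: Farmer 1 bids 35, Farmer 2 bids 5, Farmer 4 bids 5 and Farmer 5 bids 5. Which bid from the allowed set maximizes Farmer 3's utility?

Bid 5: loses but pays 5, utility -5.
Bid 26: loses but pays 26, utility -26.
Bid 29: loses but pays 29, utility -29.
Bid 35: loses but pays 35, utility -35.
The best choice is 5 with utility -5.

5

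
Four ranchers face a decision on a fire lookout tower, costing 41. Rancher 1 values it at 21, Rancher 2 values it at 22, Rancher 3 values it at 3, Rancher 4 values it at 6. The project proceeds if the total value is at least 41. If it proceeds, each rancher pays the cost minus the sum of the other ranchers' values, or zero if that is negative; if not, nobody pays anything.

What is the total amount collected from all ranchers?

Total value 52 ≥ cost 41, so it is built.
Rancher 1: others sum to 31; max(0, 41 - 31) = 10.
Rancher 2: others sum to 30; max(0, 41 - 30) = 11.
Rancher 3: others sum to 49; max(0, 41 - 49) = 0.
Rancher 4: others sum to 46; max(0, 41 - 46) = 0.
Total collected = 10 + 11 + 0 + 0 = 21.

21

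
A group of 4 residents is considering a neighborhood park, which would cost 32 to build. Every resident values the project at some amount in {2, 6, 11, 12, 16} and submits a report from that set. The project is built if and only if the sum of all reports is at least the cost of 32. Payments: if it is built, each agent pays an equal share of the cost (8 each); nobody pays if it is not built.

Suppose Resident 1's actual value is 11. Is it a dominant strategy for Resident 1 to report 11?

No

Consider the case where Resident 2 reports 2, Resident 3 reports 2 and Resident 4 reports 12.
Truthful report 11: project not built, utility 0.
Report 16 instead: project built, pays 8, utility 11 - 8 = 3.
Since 3 > 0, reporting 16 is strictly better here, so truthful reporting is not dominant.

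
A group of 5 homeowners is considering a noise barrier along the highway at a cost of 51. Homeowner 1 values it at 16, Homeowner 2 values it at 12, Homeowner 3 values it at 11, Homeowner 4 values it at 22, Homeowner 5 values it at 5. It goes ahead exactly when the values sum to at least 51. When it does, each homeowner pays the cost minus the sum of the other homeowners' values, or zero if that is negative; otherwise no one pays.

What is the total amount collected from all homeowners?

8

Total value 66 ≥ cost 51, so it is built.
Homeowner 1: others sum to 50; max(0, 51 - 50) = 1.
Homeowner 2: others sum to 54; max(0, 51 - 54) = 0.
Homeowner 3: others sum to 55; max(0, 51 - 55) = 0.
Homeowner 4: others sum to 44; max(0, 51 - 44) = 7.
Homeowner 5: others sum to 61; max(0, 51 - 61) = 0.
Total collected = 1 + 0 + 0 + 7 + 0 = 8.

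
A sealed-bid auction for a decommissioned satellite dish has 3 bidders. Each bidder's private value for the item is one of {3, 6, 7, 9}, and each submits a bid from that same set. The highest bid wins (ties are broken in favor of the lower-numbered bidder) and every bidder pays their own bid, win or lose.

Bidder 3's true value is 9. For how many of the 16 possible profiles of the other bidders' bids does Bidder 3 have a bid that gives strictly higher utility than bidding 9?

Others bid (3, 3): truth gives 0; bid 6 gives 3 > 0. Violating.
Others bid (3, 6): truth gives 0; bid 7 gives 2 > 0. Violating.
Others bid (3, 9): truth gives -9; bid 3 gives -3 > -9. Violating.
Others bid (6, 3): truth gives 0; bid 7 gives 2 > 0. Violating.
Others bid (3, 7): truth gives 0; no alternative beats it.
Others bid (6, 7): truth gives 0; no alternative beats it.
(Checking all 16 profiles: 11 have a profitable deviation, 5 do not.)

11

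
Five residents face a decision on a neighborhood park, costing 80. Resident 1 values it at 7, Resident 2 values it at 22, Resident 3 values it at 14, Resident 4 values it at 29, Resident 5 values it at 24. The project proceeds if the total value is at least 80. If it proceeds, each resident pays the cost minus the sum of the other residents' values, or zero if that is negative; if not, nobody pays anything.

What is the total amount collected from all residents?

Total value 96 ≥ cost 80, so it is built.
Resident 1: others sum to 89; max(0, 80 - 89) = 0.
Resident 2: others sum to 74; max(0, 80 - 74) = 6.
Resident 3: others sum to 82; max(0, 80 - 82) = 0.
Resident 4: others sum to 67; max(0, 80 - 67) = 13.
Resident 5: others sum to 72; max(0, 80 - 72) = 8.
Total collected = 0 + 6 + 0 + 13 + 8 = 27.

27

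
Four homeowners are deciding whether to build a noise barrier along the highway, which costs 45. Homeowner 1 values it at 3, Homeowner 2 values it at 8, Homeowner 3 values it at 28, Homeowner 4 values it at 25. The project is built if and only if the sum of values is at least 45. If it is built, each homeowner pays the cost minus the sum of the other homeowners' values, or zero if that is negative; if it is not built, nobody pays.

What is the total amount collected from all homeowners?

Total value 64 ≥ cost 45, so it is built.
Homeowner 1: others sum to 61; max(0, 45 - 61) = 0.
Homeowner 2: others sum to 56; max(0, 45 - 56) = 0.
Homeowner 3: others sum to 36; max(0, 45 - 36) = 9.
Homeowner 4: others sum to 39; max(0, 45 - 39) = 6.
Total collected = 0 + 0 + 9 + 6 = 15.

15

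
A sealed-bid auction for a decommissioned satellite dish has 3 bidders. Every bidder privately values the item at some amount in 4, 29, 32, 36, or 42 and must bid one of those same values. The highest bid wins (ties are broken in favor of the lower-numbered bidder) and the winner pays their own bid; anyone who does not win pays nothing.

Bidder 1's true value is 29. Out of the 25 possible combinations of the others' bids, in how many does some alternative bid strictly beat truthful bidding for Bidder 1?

1

Others bid (4, 4): truth gives 0; bid 4 gives 25 > 0. Violating.
Others bid (4, 29): truth gives 0; no alternative beats it.
Others bid (4, 32): truth gives 0; no alternative beats it.
(Checking all 25 profiles: 1 has a profitable deviation, 24 do not.)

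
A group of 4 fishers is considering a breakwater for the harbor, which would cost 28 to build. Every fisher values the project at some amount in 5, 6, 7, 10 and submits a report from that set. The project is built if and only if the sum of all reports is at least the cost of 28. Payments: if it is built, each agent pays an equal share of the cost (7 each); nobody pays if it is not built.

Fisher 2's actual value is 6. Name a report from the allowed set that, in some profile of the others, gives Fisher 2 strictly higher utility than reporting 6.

Suppose Fisher 1 reports 5, Fisher 3 reports 7 and Fisher 4 reports 10.
Report 6: project built, pays 7, utility 6 - 7 = -1.
Report 5: project not built, utility 0.
So reporting 5 beats truth here (0 > -1).

5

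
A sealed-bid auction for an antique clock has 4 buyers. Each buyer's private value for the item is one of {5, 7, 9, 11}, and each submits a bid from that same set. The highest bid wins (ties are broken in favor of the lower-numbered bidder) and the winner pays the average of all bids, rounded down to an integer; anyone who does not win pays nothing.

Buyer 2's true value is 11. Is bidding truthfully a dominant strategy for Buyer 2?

Consider the case where Buyer 1 bids 5, Buyer 3 bids 5 and Buyer 4 bids 5.
Truthful bid 11: wins, pays 6, utility 11 - 6 = 5.
Bid 7 instead: wins, pays 5, utility 11 - 5 = 6.
Since 6 > 5, bidding 7 is strictly better here, so truthful bidding is not dominant.

No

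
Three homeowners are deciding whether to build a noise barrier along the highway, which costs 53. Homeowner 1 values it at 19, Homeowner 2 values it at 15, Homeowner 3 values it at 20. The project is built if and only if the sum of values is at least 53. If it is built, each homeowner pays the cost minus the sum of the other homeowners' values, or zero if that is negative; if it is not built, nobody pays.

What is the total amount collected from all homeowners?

Total value 54 ≥ cost 53, so it is built.
Homeowner 1: others sum to 35; max(0, 53 - 35) = 18.
Homeowner 2: others sum to 39; max(0, 53 - 39) = 14.
Homeowner 3: others sum to 34; max(0, 53 - 34) = 19.
Total collected = 18 + 14 + 19 = 51.

51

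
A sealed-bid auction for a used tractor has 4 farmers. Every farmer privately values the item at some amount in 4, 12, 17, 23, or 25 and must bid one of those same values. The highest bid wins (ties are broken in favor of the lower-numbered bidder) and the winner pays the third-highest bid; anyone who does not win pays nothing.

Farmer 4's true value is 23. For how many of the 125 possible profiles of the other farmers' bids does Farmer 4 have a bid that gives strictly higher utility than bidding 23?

Others bid (4, 4, 23): truth gives 0; bid 25 gives 19 > 0. Violating.
Others bid (4, 12, 23): truth gives 0; bid 25 gives 11 > 0. Violating.
Others bid (4, 17, 23): truth gives 0; bid 25 gives 6 > 0. Violating.
Others bid (4, 23, 4): truth gives 0; bid 25 gives 19 > 0. Violating.
Others bid (4, 4, 4): truth gives 19; no alternative beats it.
Others bid (4, 4, 12): truth gives 19; no alternative beats it.
(Checking all 125 profiles: 27 have a profitable deviation, 98 do not.)

27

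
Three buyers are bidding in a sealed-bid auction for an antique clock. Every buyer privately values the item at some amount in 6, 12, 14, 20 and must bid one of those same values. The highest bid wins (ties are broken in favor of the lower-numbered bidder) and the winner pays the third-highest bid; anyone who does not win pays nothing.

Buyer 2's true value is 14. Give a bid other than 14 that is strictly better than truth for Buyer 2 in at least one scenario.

20

Suppose Buyer 1 bids 6 and Buyer 3 bids 20.
Bid 14: loses, pays 0, utility 0.
Bid 20: wins, pays 6, utility 14 - 6 = 8.
So bidding 20 beats truth here (8 > 0).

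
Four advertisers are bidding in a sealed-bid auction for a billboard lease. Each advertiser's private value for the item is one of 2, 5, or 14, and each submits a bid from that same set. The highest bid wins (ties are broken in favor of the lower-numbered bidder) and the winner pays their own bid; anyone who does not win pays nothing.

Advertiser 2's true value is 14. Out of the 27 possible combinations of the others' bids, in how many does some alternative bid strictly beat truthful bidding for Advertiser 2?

Others bid (2, 2, 2): truth gives 0; bid 5 gives 9 > 0. Violating.
Others bid (2, 2, 5): truth gives 0; bid 5 gives 9 > 0. Violating.
Others bid (2, 5, 2): truth gives 0; bid 5 gives 9 > 0. Violating.
Others bid (2, 5, 5): truth gives 0; bid 5 gives 9 > 0. Violating.
Others bid (2, 2, 14): truth gives 0; no alternative beats it.
Others bid (2, 5, 14): truth gives 0; no alternative beats it.
(Checking all 27 profiles: 4 have a profitable deviation, 23 do not.)

4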